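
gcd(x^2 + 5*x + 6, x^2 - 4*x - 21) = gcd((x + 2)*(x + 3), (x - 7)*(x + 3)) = x + 3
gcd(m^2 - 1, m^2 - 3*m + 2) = m - 1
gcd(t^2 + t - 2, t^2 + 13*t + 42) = 1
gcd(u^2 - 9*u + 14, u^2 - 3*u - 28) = u - 7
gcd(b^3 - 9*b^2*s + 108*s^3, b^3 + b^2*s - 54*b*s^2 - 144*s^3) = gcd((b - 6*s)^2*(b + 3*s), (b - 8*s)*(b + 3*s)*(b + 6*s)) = b + 3*s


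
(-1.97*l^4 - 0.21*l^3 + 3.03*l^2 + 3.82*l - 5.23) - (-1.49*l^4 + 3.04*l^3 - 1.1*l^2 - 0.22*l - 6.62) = -0.48*l^4 - 3.25*l^3 + 4.13*l^2 + 4.04*l + 1.39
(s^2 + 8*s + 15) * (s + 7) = s^3 + 15*s^2 + 71*s + 105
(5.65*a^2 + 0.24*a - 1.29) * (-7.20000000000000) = -40.68*a^2 - 1.728*a + 9.288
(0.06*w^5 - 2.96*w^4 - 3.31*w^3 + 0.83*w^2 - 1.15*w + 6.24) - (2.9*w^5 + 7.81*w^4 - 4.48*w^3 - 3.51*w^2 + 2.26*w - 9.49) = -2.84*w^5 - 10.77*w^4 + 1.17*w^3 + 4.34*w^2 - 3.41*w + 15.73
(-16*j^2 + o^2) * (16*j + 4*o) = -256*j^3 - 64*j^2*o + 16*j*o^2 + 4*o^3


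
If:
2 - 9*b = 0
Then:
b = 2/9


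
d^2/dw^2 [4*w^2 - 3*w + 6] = 8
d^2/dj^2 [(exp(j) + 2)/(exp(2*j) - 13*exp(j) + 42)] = (exp(4*j) + 21*exp(3*j) - 330*exp(2*j) + 548*exp(j) + 2856)*exp(j)/(exp(6*j) - 39*exp(5*j) + 633*exp(4*j) - 5473*exp(3*j) + 26586*exp(2*j) - 68796*exp(j) + 74088)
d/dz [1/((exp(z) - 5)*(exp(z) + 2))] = (3 - 2*exp(z))*exp(z)/(exp(4*z) - 6*exp(3*z) - 11*exp(2*z) + 60*exp(z) + 100)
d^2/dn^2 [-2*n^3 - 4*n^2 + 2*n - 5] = -12*n - 8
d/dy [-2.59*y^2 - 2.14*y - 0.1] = -5.18*y - 2.14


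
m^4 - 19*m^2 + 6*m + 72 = (m - 3)^2*(m + 2)*(m + 4)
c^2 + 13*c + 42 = (c + 6)*(c + 7)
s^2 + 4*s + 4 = (s + 2)^2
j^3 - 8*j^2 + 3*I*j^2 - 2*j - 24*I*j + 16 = (j - 8)*(j + I)*(j + 2*I)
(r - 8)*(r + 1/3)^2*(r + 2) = r^4 - 16*r^3/3 - 179*r^2/9 - 34*r/3 - 16/9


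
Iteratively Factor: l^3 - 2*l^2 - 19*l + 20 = (l + 4)*(l^2 - 6*l + 5) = (l - 5)*(l + 4)*(l - 1)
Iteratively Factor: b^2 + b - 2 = (b - 1)*(b + 2)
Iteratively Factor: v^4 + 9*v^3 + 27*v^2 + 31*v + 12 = (v + 3)*(v^3 + 6*v^2 + 9*v + 4) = (v + 1)*(v + 3)*(v^2 + 5*v + 4) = (v + 1)^2*(v + 3)*(v + 4)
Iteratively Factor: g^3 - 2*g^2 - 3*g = (g - 3)*(g^2 + g) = (g - 3)*(g + 1)*(g)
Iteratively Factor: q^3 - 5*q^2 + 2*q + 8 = (q + 1)*(q^2 - 6*q + 8) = (q - 2)*(q + 1)*(q - 4)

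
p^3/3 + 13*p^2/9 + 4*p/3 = p*(p/3 + 1)*(p + 4/3)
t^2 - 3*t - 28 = (t - 7)*(t + 4)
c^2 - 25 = (c - 5)*(c + 5)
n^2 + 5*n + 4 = (n + 1)*(n + 4)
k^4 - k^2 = k^2*(k - 1)*(k + 1)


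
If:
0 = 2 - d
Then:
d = 2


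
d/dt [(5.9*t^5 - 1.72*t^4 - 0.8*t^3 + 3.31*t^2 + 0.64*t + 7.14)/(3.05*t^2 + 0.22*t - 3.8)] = (53.985*t^6 - 5.3*t^5 - 115.6752*t^4 + 25.792*t^3 + 7.8962*t^2 - 68.71*t - 4.0028)/(9.3025*t^4 + 1.342*t^3 - 23.1316*t^2 - 1.672*t + 14.44)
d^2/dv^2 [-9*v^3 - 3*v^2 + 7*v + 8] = -54*v - 6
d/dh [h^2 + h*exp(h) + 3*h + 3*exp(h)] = h*exp(h) + 2*h + 4*exp(h) + 3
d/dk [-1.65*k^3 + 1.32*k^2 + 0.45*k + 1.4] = -4.95*k^2 + 2.64*k + 0.45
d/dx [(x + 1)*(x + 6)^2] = (x + 6)*(3*x + 8)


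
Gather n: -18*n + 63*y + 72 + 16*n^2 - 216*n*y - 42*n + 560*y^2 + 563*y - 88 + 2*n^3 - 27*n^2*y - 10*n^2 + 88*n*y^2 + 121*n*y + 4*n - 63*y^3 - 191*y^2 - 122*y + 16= 2*n^3 + n^2*(6 - 27*y) + n*(88*y^2 - 95*y - 56) - 63*y^3 + 369*y^2 + 504*y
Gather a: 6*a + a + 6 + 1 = 7*a + 7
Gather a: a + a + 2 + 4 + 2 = 2*a + 8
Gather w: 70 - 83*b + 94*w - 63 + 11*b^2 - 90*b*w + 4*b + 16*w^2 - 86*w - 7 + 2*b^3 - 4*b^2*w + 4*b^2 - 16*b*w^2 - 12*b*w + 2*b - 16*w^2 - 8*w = 2*b^3 + 15*b^2 - 16*b*w^2 - 77*b + w*(-4*b^2 - 102*b)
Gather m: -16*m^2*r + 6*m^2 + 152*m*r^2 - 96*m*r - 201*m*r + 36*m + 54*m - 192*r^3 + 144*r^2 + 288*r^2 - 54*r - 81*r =m^2*(6 - 16*r) + m*(152*r^2 - 297*r + 90) - 192*r^3 + 432*r^2 - 135*r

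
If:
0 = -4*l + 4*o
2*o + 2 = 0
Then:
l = -1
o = -1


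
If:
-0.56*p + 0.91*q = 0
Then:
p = 1.625*q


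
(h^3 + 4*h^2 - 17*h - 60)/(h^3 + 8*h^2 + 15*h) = (h - 4)/h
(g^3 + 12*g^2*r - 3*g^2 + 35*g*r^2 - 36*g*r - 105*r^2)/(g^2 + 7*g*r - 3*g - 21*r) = g + 5*r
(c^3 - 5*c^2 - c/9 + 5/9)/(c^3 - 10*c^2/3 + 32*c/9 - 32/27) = 3*(9*c^3 - 45*c^2 - c + 5)/(27*c^3 - 90*c^2 + 96*c - 32)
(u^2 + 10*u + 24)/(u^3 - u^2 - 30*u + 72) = (u + 4)/(u^2 - 7*u + 12)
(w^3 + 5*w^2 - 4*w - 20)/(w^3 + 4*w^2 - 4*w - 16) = (w + 5)/(w + 4)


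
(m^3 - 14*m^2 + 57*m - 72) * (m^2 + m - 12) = m^5 - 13*m^4 + 31*m^3 + 153*m^2 - 756*m + 864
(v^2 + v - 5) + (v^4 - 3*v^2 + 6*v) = v^4 - 2*v^2 + 7*v - 5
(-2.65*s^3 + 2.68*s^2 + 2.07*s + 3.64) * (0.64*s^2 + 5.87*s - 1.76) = -1.696*s^5 - 13.8403*s^4 + 21.7204*s^3 + 9.7637*s^2 + 17.7236*s - 6.4064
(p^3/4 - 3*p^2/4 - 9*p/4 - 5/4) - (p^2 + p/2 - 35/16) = p^3/4 - 7*p^2/4 - 11*p/4 + 15/16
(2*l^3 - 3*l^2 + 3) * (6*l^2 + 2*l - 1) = 12*l^5 - 14*l^4 - 8*l^3 + 21*l^2 + 6*l - 3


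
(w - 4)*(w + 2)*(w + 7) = w^3 + 5*w^2 - 22*w - 56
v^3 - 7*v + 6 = (v - 2)*(v - 1)*(v + 3)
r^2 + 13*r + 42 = (r + 6)*(r + 7)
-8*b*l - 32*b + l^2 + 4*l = (-8*b + l)*(l + 4)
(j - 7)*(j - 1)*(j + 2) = j^3 - 6*j^2 - 9*j + 14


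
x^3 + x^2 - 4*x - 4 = (x - 2)*(x + 1)*(x + 2)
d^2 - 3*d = d*(d - 3)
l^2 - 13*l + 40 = (l - 8)*(l - 5)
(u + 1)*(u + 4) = u^2 + 5*u + 4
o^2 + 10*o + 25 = (o + 5)^2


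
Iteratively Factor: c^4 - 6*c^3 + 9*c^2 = (c)*(c^3 - 6*c^2 + 9*c) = c^2*(c^2 - 6*c + 9) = c^2*(c - 3)*(c - 3)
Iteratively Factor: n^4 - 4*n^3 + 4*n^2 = (n)*(n^3 - 4*n^2 + 4*n) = n^2*(n^2 - 4*n + 4) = n^2*(n - 2)*(n - 2)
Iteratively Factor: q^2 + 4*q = (q + 4)*(q)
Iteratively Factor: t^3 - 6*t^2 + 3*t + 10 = (t - 5)*(t^2 - t - 2) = (t - 5)*(t + 1)*(t - 2)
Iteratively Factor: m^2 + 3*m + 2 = (m + 2)*(m + 1)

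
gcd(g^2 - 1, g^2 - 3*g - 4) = g + 1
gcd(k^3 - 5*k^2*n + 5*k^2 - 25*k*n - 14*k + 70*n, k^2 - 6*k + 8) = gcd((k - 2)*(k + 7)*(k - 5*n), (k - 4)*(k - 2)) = k - 2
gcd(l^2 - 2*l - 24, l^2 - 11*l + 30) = l - 6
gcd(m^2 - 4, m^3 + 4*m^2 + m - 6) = m + 2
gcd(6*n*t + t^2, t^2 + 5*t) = t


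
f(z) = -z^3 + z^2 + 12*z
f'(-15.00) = -693.00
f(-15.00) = 3420.00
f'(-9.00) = -249.00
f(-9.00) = 702.00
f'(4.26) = -33.92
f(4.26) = -8.04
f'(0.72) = 11.88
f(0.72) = 8.79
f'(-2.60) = -13.48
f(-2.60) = -6.86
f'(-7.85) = -188.57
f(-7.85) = 451.16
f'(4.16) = -31.60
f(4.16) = -4.77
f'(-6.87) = -143.33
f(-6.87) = 289.00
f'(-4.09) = -46.36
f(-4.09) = 36.07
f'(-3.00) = -21.00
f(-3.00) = 0.00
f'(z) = -3*z^2 + 2*z + 12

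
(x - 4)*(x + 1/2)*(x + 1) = x^3 - 5*x^2/2 - 11*x/2 - 2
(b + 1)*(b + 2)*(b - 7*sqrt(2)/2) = b^3 - 7*sqrt(2)*b^2/2 + 3*b^2 - 21*sqrt(2)*b/2 + 2*b - 7*sqrt(2)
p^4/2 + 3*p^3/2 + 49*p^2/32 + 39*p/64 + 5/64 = (p/2 + 1/4)*(p + 1/4)*(p + 1)*(p + 5/4)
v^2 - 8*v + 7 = (v - 7)*(v - 1)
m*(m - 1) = m^2 - m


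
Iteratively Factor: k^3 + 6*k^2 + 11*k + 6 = (k + 1)*(k^2 + 5*k + 6) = (k + 1)*(k + 3)*(k + 2)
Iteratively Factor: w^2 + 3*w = (w + 3)*(w)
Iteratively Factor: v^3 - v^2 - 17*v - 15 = (v + 1)*(v^2 - 2*v - 15) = (v + 1)*(v + 3)*(v - 5)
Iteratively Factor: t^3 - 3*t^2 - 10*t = (t)*(t^2 - 3*t - 10) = t*(t + 2)*(t - 5)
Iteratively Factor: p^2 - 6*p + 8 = (p - 4)*(p - 2)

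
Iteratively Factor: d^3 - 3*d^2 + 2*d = (d - 1)*(d^2 - 2*d) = d*(d - 1)*(d - 2)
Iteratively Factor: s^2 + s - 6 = (s - 2)*(s + 3)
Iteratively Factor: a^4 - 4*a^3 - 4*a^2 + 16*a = (a - 4)*(a^3 - 4*a) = a*(a - 4)*(a^2 - 4) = a*(a - 4)*(a + 2)*(a - 2)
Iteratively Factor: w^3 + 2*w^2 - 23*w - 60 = (w + 3)*(w^2 - w - 20) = (w - 5)*(w + 3)*(w + 4)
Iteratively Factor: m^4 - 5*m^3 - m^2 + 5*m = (m - 5)*(m^3 - m) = m*(m - 5)*(m^2 - 1) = m*(m - 5)*(m - 1)*(m + 1)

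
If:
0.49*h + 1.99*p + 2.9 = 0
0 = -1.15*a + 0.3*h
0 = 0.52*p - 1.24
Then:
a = -4.07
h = -15.60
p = 2.38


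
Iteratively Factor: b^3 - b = (b)*(b^2 - 1) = b*(b + 1)*(b - 1)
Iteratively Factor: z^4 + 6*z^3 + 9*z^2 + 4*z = (z + 1)*(z^3 + 5*z^2 + 4*z) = z*(z + 1)*(z^2 + 5*z + 4) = z*(z + 1)^2*(z + 4)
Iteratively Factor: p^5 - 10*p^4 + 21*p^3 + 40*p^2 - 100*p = (p)*(p^4 - 10*p^3 + 21*p^2 + 40*p - 100) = p*(p + 2)*(p^3 - 12*p^2 + 45*p - 50) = p*(p - 5)*(p + 2)*(p^2 - 7*p + 10) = p*(p - 5)*(p - 2)*(p + 2)*(p - 5)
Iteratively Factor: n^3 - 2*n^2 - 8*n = (n - 4)*(n^2 + 2*n) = n*(n - 4)*(n + 2)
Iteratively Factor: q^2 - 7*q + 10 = (q - 2)*(q - 5)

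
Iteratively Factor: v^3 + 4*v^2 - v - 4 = (v + 1)*(v^2 + 3*v - 4) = (v + 1)*(v + 4)*(v - 1)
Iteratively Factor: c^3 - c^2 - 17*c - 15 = (c + 3)*(c^2 - 4*c - 5) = (c - 5)*(c + 3)*(c + 1)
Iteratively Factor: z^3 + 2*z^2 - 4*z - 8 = (z + 2)*(z^2 - 4) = (z + 2)^2*(z - 2)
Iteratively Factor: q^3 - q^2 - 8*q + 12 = (q + 3)*(q^2 - 4*q + 4) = (q - 2)*(q + 3)*(q - 2)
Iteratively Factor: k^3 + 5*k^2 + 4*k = (k + 1)*(k^2 + 4*k) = k*(k + 1)*(k + 4)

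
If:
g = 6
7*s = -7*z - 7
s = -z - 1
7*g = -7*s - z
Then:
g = 6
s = -41/6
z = 35/6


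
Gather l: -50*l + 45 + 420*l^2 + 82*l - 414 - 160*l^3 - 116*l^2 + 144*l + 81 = -160*l^3 + 304*l^2 + 176*l - 288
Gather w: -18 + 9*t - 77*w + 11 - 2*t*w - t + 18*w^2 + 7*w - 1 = 8*t + 18*w^2 + w*(-2*t - 70) - 8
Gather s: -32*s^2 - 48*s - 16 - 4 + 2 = -32*s^2 - 48*s - 18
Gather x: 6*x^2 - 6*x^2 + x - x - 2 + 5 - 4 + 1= 0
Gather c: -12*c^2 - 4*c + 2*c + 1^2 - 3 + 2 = -12*c^2 - 2*c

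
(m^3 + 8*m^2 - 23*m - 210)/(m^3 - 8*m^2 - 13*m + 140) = (m^2 + 13*m + 42)/(m^2 - 3*m - 28)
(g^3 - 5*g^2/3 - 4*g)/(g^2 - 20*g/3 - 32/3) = g*(g - 3)/(g - 8)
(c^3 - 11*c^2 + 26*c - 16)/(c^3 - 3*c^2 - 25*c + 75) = (c^3 - 11*c^2 + 26*c - 16)/(c^3 - 3*c^2 - 25*c + 75)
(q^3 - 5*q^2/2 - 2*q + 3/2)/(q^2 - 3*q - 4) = (2*q^2 - 7*q + 3)/(2*(q - 4))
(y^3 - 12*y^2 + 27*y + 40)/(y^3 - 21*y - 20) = (y - 8)/(y + 4)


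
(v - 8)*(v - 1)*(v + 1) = v^3 - 8*v^2 - v + 8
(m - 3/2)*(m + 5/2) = m^2 + m - 15/4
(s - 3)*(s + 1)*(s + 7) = s^3 + 5*s^2 - 17*s - 21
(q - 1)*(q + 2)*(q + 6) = q^3 + 7*q^2 + 4*q - 12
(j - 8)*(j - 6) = j^2 - 14*j + 48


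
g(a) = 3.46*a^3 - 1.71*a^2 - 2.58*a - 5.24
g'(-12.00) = 1533.18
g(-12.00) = -6199.40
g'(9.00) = 807.42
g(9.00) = 2355.37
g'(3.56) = 116.80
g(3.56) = 120.01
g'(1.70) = 21.60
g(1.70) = 2.43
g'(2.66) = 61.77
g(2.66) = 40.92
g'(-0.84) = 7.62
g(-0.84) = -6.33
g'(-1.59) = 29.10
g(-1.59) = -19.37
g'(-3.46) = 133.52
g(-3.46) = -160.10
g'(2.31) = 44.91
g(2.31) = 22.32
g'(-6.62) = 474.96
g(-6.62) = -1066.91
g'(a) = 10.38*a^2 - 3.42*a - 2.58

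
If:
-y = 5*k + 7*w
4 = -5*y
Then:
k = 4/25 - 7*w/5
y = -4/5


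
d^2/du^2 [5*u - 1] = 0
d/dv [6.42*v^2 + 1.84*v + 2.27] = 12.84*v + 1.84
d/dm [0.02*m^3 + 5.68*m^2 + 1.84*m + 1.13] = 0.06*m^2 + 11.36*m + 1.84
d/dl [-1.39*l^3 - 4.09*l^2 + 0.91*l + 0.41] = -4.17*l^2 - 8.18*l + 0.91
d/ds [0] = 0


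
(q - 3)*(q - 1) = q^2 - 4*q + 3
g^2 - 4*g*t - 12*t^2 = (g - 6*t)*(g + 2*t)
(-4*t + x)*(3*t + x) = -12*t^2 - t*x + x^2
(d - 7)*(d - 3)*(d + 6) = d^3 - 4*d^2 - 39*d + 126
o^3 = o^3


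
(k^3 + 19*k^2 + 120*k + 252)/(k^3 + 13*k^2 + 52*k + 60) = (k^2 + 13*k + 42)/(k^2 + 7*k + 10)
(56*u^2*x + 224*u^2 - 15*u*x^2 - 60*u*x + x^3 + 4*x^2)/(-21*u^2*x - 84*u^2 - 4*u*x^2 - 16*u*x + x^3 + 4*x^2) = (-8*u + x)/(3*u + x)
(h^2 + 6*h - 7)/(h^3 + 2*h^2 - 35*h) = (h - 1)/(h*(h - 5))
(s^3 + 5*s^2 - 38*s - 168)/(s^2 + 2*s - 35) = (s^2 - 2*s - 24)/(s - 5)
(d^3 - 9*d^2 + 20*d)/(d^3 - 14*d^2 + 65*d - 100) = d/(d - 5)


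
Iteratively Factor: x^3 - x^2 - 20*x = (x + 4)*(x^2 - 5*x) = x*(x + 4)*(x - 5)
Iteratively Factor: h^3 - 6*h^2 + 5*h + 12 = (h + 1)*(h^2 - 7*h + 12) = (h - 4)*(h + 1)*(h - 3)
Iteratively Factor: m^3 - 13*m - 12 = (m - 4)*(m^2 + 4*m + 3) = (m - 4)*(m + 3)*(m + 1)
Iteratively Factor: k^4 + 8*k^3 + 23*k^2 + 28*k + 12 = (k + 2)*(k^3 + 6*k^2 + 11*k + 6) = (k + 1)*(k + 2)*(k^2 + 5*k + 6) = (k + 1)*(k + 2)*(k + 3)*(k + 2)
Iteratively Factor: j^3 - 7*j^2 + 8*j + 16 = (j + 1)*(j^2 - 8*j + 16) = (j - 4)*(j + 1)*(j - 4)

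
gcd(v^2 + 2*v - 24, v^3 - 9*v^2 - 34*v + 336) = v + 6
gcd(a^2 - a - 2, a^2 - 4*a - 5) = a + 1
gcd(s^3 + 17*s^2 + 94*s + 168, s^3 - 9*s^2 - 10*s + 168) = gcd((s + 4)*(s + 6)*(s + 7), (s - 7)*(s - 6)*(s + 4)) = s + 4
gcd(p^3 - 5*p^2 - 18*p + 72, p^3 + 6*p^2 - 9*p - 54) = p - 3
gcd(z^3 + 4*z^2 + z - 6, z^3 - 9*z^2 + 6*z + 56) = z + 2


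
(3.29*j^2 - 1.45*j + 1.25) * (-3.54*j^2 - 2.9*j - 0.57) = -11.6466*j^4 - 4.408*j^3 - 2.0953*j^2 - 2.7985*j - 0.7125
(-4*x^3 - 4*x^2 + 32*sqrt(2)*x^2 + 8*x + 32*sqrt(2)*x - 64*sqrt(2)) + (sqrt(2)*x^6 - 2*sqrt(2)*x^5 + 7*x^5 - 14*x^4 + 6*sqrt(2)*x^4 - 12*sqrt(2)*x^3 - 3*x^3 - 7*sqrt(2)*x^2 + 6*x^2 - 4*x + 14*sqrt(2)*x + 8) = sqrt(2)*x^6 - 2*sqrt(2)*x^5 + 7*x^5 - 14*x^4 + 6*sqrt(2)*x^4 - 12*sqrt(2)*x^3 - 7*x^3 + 2*x^2 + 25*sqrt(2)*x^2 + 4*x + 46*sqrt(2)*x - 64*sqrt(2) + 8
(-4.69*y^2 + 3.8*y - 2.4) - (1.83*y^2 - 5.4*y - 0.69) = -6.52*y^2 + 9.2*y - 1.71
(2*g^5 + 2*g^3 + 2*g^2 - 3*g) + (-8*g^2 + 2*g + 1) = 2*g^5 + 2*g^3 - 6*g^2 - g + 1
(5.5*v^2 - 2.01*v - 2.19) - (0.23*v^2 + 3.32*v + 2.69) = 5.27*v^2 - 5.33*v - 4.88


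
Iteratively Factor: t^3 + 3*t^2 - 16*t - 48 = (t + 3)*(t^2 - 16) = (t - 4)*(t + 3)*(t + 4)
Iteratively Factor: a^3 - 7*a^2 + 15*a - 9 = (a - 3)*(a^2 - 4*a + 3) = (a - 3)*(a - 1)*(a - 3)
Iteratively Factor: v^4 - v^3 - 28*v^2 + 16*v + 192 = (v + 4)*(v^3 - 5*v^2 - 8*v + 48) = (v + 3)*(v + 4)*(v^2 - 8*v + 16) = (v - 4)*(v + 3)*(v + 4)*(v - 4)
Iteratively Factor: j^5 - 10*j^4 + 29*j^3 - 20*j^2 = (j - 1)*(j^4 - 9*j^3 + 20*j^2) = (j - 4)*(j - 1)*(j^3 - 5*j^2) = (j - 5)*(j - 4)*(j - 1)*(j^2) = j*(j - 5)*(j - 4)*(j - 1)*(j)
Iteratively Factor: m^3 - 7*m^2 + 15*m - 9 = (m - 3)*(m^2 - 4*m + 3) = (m - 3)*(m - 1)*(m - 3)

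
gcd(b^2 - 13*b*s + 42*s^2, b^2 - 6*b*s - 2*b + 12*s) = -b + 6*s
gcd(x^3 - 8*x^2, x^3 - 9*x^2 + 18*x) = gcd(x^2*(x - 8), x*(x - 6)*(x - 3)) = x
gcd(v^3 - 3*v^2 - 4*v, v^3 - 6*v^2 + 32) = v - 4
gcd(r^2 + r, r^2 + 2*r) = r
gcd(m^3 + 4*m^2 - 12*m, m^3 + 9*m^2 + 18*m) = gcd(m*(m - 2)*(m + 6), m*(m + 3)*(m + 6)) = m^2 + 6*m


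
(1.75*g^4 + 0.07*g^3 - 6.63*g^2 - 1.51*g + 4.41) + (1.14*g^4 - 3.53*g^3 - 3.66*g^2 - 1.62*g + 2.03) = 2.89*g^4 - 3.46*g^3 - 10.29*g^2 - 3.13*g + 6.44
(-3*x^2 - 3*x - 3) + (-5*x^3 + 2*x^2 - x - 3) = -5*x^3 - x^2 - 4*x - 6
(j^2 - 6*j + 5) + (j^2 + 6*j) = 2*j^2 + 5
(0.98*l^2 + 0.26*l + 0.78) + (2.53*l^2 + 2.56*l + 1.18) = 3.51*l^2 + 2.82*l + 1.96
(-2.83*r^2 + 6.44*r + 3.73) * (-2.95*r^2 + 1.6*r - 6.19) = 8.3485*r^4 - 23.526*r^3 + 16.8182*r^2 - 33.8956*r - 23.0887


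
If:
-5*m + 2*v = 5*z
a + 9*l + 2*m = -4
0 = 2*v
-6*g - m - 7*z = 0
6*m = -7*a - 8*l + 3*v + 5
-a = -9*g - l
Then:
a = 659/525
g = 22/105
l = -331/525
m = 22/105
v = 0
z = -22/105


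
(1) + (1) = 2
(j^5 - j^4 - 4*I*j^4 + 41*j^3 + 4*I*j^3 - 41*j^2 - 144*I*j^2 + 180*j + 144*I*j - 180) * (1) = j^5 - j^4 - 4*I*j^4 + 41*j^3 + 4*I*j^3 - 41*j^2 - 144*I*j^2 + 180*j + 144*I*j - 180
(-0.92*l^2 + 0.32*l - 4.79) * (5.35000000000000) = -4.922*l^2 + 1.712*l - 25.6265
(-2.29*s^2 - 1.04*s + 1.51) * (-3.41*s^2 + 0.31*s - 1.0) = 7.8089*s^4 + 2.8365*s^3 - 3.1815*s^2 + 1.5081*s - 1.51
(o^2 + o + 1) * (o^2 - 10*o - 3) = o^4 - 9*o^3 - 12*o^2 - 13*o - 3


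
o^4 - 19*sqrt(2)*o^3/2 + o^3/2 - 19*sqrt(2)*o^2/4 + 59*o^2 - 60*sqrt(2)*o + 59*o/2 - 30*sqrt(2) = (o + 1/2)*(o - 4*sqrt(2))*(o - 3*sqrt(2))*(o - 5*sqrt(2)/2)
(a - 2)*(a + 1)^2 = a^3 - 3*a - 2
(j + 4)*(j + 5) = j^2 + 9*j + 20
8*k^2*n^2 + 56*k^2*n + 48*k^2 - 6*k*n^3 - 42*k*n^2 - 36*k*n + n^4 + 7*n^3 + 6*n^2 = (-4*k + n)*(-2*k + n)*(n + 1)*(n + 6)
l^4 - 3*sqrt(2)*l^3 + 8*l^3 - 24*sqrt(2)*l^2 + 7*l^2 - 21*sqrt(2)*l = l*(l + 1)*(l + 7)*(l - 3*sqrt(2))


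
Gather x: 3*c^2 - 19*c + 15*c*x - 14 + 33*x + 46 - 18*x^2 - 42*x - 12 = 3*c^2 - 19*c - 18*x^2 + x*(15*c - 9) + 20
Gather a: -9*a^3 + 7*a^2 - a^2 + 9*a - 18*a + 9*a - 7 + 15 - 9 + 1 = -9*a^3 + 6*a^2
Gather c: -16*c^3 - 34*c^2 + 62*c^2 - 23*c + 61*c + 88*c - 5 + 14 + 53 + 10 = -16*c^3 + 28*c^2 + 126*c + 72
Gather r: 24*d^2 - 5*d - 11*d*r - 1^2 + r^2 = 24*d^2 - 11*d*r - 5*d + r^2 - 1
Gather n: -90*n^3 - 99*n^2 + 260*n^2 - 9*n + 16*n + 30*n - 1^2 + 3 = -90*n^3 + 161*n^2 + 37*n + 2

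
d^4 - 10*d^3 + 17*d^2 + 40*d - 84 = (d - 7)*(d - 3)*(d - 2)*(d + 2)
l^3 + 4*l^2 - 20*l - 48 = (l - 4)*(l + 2)*(l + 6)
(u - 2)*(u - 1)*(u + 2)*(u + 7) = u^4 + 6*u^3 - 11*u^2 - 24*u + 28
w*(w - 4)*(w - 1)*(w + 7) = w^4 + 2*w^3 - 31*w^2 + 28*w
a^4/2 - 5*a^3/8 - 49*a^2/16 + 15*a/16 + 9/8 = (a/2 + 1)*(a - 3)*(a - 3/4)*(a + 1/2)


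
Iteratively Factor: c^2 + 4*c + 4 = (c + 2)*(c + 2)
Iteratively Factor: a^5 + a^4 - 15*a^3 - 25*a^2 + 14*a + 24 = (a - 4)*(a^4 + 5*a^3 + 5*a^2 - 5*a - 6) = (a - 4)*(a + 1)*(a^3 + 4*a^2 + a - 6) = (a - 4)*(a + 1)*(a + 3)*(a^2 + a - 2) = (a - 4)*(a + 1)*(a + 2)*(a + 3)*(a - 1)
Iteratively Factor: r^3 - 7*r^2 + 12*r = (r)*(r^2 - 7*r + 12) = r*(r - 3)*(r - 4)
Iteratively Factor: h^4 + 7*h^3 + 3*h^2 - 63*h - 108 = (h - 3)*(h^3 + 10*h^2 + 33*h + 36) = (h - 3)*(h + 4)*(h^2 + 6*h + 9) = (h - 3)*(h + 3)*(h + 4)*(h + 3)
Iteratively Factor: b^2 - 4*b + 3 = (b - 3)*(b - 1)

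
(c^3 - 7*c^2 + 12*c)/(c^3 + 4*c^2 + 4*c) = (c^2 - 7*c + 12)/(c^2 + 4*c + 4)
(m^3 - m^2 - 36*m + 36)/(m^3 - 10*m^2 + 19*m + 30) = (m^2 + 5*m - 6)/(m^2 - 4*m - 5)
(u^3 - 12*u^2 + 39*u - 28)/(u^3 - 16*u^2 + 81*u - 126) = (u^2 - 5*u + 4)/(u^2 - 9*u + 18)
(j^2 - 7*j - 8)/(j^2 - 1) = (j - 8)/(j - 1)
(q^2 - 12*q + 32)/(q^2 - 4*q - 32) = (q - 4)/(q + 4)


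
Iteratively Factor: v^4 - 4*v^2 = (v)*(v^3 - 4*v) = v*(v + 2)*(v^2 - 2*v) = v*(v - 2)*(v + 2)*(v)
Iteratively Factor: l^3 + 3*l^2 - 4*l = (l)*(l^2 + 3*l - 4) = l*(l + 4)*(l - 1)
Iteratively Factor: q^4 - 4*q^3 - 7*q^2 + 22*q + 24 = (q - 4)*(q^3 - 7*q - 6) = (q - 4)*(q - 3)*(q^2 + 3*q + 2) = (q - 4)*(q - 3)*(q + 1)*(q + 2)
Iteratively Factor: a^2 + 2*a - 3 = (a - 1)*(a + 3)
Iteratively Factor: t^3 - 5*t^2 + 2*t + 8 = (t - 4)*(t^2 - t - 2) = (t - 4)*(t + 1)*(t - 2)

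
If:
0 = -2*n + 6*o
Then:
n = 3*o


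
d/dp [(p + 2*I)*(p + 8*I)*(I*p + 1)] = 3*I*p^2 - 18*p - 6*I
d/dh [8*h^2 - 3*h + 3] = 16*h - 3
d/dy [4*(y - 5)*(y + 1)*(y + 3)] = 12*y^2 - 8*y - 68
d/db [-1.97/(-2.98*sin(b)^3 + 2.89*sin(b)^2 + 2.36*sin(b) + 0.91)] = (-17.6118*sin(b)^2 + 11.3866*sin(b) + 4.6492)*cos(b)/(-2.98*sin(b)^3 + 2.89*sin(b)^2 + 2.36*sin(b) + 0.91)^2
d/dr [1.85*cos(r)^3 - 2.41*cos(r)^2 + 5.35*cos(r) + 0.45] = (-5.55*cos(r)^2 + 4.82*cos(r) - 5.35)*sin(r)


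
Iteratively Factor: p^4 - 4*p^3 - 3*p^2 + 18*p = (p + 2)*(p^3 - 6*p^2 + 9*p) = (p - 3)*(p + 2)*(p^2 - 3*p) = p*(p - 3)*(p + 2)*(p - 3)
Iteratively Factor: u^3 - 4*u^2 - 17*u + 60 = (u - 5)*(u^2 + u - 12) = (u - 5)*(u + 4)*(u - 3)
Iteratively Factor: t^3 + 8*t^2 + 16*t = (t + 4)*(t^2 + 4*t) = t*(t + 4)*(t + 4)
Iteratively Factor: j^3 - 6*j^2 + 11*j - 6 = (j - 3)*(j^2 - 3*j + 2) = (j - 3)*(j - 1)*(j - 2)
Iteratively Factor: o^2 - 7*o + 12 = (o - 3)*(o - 4)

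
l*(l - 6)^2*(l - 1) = l^4 - 13*l^3 + 48*l^2 - 36*l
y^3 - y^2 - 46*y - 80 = (y - 8)*(y + 2)*(y + 5)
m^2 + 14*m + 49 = (m + 7)^2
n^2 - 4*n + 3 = (n - 3)*(n - 1)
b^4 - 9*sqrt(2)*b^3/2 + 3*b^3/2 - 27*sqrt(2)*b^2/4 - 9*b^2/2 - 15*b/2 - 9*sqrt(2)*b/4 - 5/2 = (b + 1/2)*(b + 1)*(b - 5*sqrt(2))*(b + sqrt(2)/2)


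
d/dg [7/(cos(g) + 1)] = 7*sin(g)/(cos(g) + 1)^2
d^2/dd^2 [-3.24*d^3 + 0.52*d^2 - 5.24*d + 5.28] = 1.04 - 19.44*d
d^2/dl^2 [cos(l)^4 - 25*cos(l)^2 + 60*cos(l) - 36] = -16*sin(l)^4 - 80*sin(l)^2 - 60*cos(l) + 46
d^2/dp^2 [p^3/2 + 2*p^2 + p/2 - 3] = 3*p + 4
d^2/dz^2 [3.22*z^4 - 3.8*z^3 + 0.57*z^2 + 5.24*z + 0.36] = 38.64*z^2 - 22.8*z + 1.14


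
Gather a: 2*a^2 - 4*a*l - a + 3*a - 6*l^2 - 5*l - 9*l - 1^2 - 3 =2*a^2 + a*(2 - 4*l) - 6*l^2 - 14*l - 4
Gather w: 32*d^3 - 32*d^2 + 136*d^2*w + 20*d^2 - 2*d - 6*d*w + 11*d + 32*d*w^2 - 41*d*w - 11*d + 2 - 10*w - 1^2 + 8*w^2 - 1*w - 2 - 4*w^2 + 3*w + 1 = 32*d^3 - 12*d^2 - 2*d + w^2*(32*d + 4) + w*(136*d^2 - 47*d - 8)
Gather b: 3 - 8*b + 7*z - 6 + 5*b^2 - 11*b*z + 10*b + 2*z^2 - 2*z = 5*b^2 + b*(2 - 11*z) + 2*z^2 + 5*z - 3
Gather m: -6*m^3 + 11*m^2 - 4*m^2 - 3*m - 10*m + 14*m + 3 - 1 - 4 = -6*m^3 + 7*m^2 + m - 2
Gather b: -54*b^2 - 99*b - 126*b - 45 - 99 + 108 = -54*b^2 - 225*b - 36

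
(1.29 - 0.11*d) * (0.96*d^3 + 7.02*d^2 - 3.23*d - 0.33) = -0.1056*d^4 + 0.4662*d^3 + 9.4111*d^2 - 4.1304*d - 0.4257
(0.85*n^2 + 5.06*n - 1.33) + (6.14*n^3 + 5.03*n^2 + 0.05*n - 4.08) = 6.14*n^3 + 5.88*n^2 + 5.11*n - 5.41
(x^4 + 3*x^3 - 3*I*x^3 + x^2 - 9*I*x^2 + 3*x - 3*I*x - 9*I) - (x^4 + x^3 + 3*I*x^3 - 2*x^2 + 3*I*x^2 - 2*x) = 2*x^3 - 6*I*x^3 + 3*x^2 - 12*I*x^2 + 5*x - 3*I*x - 9*I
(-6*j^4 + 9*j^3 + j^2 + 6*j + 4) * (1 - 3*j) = 18*j^5 - 33*j^4 + 6*j^3 - 17*j^2 - 6*j + 4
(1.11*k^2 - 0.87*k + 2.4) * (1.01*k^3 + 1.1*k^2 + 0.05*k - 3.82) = 1.1211*k^5 + 0.3423*k^4 + 1.5225*k^3 - 1.6437*k^2 + 3.4434*k - 9.168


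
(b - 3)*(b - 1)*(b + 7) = b^3 + 3*b^2 - 25*b + 21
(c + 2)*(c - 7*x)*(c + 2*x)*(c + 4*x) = c^4 - c^3*x + 2*c^3 - 34*c^2*x^2 - 2*c^2*x - 56*c*x^3 - 68*c*x^2 - 112*x^3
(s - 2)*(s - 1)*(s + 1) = s^3 - 2*s^2 - s + 2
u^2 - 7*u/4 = u*(u - 7/4)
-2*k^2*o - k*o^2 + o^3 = o*(-2*k + o)*(k + o)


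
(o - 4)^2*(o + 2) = o^3 - 6*o^2 + 32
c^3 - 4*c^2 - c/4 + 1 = (c - 4)*(c - 1/2)*(c + 1/2)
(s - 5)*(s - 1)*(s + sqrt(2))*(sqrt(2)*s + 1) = sqrt(2)*s^4 - 6*sqrt(2)*s^3 + 3*s^3 - 18*s^2 + 6*sqrt(2)*s^2 - 6*sqrt(2)*s + 15*s + 5*sqrt(2)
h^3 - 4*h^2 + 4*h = h*(h - 2)^2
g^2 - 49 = (g - 7)*(g + 7)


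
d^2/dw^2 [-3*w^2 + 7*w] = -6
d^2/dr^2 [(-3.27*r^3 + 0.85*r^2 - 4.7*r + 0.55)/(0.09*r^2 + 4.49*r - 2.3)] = (2.77555756156289e-17*r^5 - 133.963944*r^3 + 203.69817*r^2 - 108.29367*r - 65.67699)/(0.000729*r^6 + 0.109107*r^5 + 5.387337*r^4 + 84.942269*r^3 - 137.67639*r^2 + 71.2563*r - 12.167)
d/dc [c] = 1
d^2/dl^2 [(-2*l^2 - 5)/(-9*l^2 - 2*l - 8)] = 2*(-36*l^3 + 783*l^2 + 270*l - 212)/(729*l^6 + 486*l^5 + 2052*l^4 + 872*l^3 + 1824*l^2 + 384*l + 512)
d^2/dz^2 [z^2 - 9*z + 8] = 2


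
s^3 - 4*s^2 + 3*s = s*(s - 3)*(s - 1)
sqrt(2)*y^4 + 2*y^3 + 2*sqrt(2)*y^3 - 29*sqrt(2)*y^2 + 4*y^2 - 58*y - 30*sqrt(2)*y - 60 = (y - 5)*(y + 6)*(y + sqrt(2))*(sqrt(2)*y + sqrt(2))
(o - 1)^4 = o^4 - 4*o^3 + 6*o^2 - 4*o + 1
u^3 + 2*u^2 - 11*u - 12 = (u - 3)*(u + 1)*(u + 4)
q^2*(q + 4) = q^3 + 4*q^2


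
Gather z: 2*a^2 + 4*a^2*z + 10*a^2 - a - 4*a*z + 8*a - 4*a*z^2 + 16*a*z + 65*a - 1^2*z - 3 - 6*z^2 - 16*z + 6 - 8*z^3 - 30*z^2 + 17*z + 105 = 12*a^2 + 72*a - 8*z^3 + z^2*(-4*a - 36) + z*(4*a^2 + 12*a) + 108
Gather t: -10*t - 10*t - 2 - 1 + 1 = -20*t - 2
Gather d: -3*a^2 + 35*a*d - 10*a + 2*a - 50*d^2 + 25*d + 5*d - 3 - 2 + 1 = -3*a^2 - 8*a - 50*d^2 + d*(35*a + 30) - 4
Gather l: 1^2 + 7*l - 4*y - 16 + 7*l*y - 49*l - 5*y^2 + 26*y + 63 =l*(7*y - 42) - 5*y^2 + 22*y + 48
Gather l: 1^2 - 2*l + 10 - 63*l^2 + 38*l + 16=-63*l^2 + 36*l + 27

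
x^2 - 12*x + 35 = (x - 7)*(x - 5)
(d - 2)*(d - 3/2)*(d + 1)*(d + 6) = d^4 + 7*d^3/2 - 31*d^2/2 + 18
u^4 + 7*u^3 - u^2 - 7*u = u*(u - 1)*(u + 1)*(u + 7)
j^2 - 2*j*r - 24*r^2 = (j - 6*r)*(j + 4*r)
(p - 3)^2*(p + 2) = p^3 - 4*p^2 - 3*p + 18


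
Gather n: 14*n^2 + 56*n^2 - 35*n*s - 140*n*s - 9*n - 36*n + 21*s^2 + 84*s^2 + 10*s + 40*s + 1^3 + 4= 70*n^2 + n*(-175*s - 45) + 105*s^2 + 50*s + 5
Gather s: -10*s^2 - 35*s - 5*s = -10*s^2 - 40*s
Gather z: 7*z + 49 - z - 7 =6*z + 42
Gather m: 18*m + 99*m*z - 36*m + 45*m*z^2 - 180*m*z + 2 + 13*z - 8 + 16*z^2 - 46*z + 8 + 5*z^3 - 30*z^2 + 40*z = m*(45*z^2 - 81*z - 18) + 5*z^3 - 14*z^2 + 7*z + 2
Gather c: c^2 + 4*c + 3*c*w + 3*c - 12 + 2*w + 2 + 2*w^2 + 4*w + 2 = c^2 + c*(3*w + 7) + 2*w^2 + 6*w - 8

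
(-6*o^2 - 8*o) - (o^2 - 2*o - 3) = -7*o^2 - 6*o + 3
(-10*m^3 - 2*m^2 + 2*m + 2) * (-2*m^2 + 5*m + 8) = 20*m^5 - 46*m^4 - 94*m^3 - 10*m^2 + 26*m + 16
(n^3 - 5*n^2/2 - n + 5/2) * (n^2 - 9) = n^5 - 5*n^4/2 - 10*n^3 + 25*n^2 + 9*n - 45/2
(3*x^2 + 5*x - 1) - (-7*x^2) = 10*x^2 + 5*x - 1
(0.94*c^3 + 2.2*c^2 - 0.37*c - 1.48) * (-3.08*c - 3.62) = -2.8952*c^4 - 10.1788*c^3 - 6.8244*c^2 + 5.8978*c + 5.3576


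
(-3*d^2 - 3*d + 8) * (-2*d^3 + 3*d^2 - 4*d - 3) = 6*d^5 - 3*d^4 - 13*d^3 + 45*d^2 - 23*d - 24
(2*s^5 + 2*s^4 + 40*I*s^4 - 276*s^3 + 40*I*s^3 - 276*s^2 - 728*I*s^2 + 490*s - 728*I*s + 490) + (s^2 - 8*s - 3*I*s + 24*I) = 2*s^5 + 2*s^4 + 40*I*s^4 - 276*s^3 + 40*I*s^3 - 275*s^2 - 728*I*s^2 + 482*s - 731*I*s + 490 + 24*I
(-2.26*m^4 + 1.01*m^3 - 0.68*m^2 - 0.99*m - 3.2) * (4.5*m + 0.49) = -10.17*m^5 + 3.4376*m^4 - 2.5651*m^3 - 4.7882*m^2 - 14.8851*m - 1.568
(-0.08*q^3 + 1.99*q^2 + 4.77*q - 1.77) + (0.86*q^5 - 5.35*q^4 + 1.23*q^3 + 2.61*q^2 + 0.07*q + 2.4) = 0.86*q^5 - 5.35*q^4 + 1.15*q^3 + 4.6*q^2 + 4.84*q + 0.63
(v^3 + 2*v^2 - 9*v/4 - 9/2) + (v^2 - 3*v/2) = v^3 + 3*v^2 - 15*v/4 - 9/2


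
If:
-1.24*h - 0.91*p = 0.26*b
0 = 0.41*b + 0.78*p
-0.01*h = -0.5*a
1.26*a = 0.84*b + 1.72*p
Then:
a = 0.00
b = 0.00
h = 0.00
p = 0.00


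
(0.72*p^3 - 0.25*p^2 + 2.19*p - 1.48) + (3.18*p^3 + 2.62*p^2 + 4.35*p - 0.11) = 3.9*p^3 + 2.37*p^2 + 6.54*p - 1.59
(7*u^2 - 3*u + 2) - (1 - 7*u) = 7*u^2 + 4*u + 1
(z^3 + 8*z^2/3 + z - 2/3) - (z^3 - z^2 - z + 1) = 11*z^2/3 + 2*z - 5/3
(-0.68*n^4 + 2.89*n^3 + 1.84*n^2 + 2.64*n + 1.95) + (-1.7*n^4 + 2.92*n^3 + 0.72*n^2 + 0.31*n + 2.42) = -2.38*n^4 + 5.81*n^3 + 2.56*n^2 + 2.95*n + 4.37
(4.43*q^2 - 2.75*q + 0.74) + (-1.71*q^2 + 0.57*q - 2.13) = 2.72*q^2 - 2.18*q - 1.39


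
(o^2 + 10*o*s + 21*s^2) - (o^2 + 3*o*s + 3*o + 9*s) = 7*o*s - 3*o + 21*s^2 - 9*s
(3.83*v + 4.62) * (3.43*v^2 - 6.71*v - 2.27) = 13.1369*v^3 - 9.8527*v^2 - 39.6943*v - 10.4874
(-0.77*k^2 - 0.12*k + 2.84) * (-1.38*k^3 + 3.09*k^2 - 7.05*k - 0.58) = 1.0626*k^5 - 2.2137*k^4 + 1.1385*k^3 + 10.0682*k^2 - 19.9524*k - 1.6472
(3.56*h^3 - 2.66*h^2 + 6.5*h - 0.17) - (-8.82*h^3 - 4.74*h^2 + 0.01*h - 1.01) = 12.38*h^3 + 2.08*h^2 + 6.49*h + 0.84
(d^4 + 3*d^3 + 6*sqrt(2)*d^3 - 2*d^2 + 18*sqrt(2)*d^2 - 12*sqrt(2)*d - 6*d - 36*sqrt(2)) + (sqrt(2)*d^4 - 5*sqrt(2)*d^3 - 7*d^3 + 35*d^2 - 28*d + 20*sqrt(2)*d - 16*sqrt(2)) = d^4 + sqrt(2)*d^4 - 4*d^3 + sqrt(2)*d^3 + 18*sqrt(2)*d^2 + 33*d^2 - 34*d + 8*sqrt(2)*d - 52*sqrt(2)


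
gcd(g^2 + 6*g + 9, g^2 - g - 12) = g + 3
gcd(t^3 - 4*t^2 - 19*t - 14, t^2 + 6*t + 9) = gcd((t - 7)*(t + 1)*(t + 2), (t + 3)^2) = 1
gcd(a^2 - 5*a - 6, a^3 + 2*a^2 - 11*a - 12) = a + 1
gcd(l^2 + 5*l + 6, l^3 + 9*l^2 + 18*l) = l + 3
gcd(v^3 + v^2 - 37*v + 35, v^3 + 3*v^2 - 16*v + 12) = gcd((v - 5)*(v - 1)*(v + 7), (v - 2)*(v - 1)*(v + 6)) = v - 1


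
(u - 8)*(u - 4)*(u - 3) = u^3 - 15*u^2 + 68*u - 96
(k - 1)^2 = k^2 - 2*k + 1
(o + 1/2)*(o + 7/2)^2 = o^3 + 15*o^2/2 + 63*o/4 + 49/8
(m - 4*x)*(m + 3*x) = m^2 - m*x - 12*x^2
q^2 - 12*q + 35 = (q - 7)*(q - 5)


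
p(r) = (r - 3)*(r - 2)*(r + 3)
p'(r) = (r - 3)*(r - 2) + (r - 3)*(r + 3) + (r - 2)*(r + 3)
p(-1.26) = 24.16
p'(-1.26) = 0.80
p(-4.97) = -109.44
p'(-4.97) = 84.98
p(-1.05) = 24.09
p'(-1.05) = -1.49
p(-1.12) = 24.17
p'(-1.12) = -0.76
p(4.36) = 23.62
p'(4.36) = 30.59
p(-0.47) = 21.68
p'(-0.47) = -6.46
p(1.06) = 7.40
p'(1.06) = -9.87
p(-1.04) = 24.07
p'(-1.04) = -1.60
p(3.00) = 0.00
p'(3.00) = 6.00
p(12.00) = 1350.00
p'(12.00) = 375.00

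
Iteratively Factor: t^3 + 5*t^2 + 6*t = (t)*(t^2 + 5*t + 6) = t*(t + 3)*(t + 2)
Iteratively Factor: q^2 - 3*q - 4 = (q - 4)*(q + 1)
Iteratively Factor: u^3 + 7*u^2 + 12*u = (u + 3)*(u^2 + 4*u) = u*(u + 3)*(u + 4)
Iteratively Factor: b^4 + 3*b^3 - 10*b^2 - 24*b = (b - 3)*(b^3 + 6*b^2 + 8*b) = (b - 3)*(b + 2)*(b^2 + 4*b) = (b - 3)*(b + 2)*(b + 4)*(b)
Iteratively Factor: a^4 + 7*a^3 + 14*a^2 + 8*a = (a + 2)*(a^3 + 5*a^2 + 4*a) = a*(a + 2)*(a^2 + 5*a + 4) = a*(a + 2)*(a + 4)*(a + 1)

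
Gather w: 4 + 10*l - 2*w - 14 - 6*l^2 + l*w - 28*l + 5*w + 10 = -6*l^2 - 18*l + w*(l + 3)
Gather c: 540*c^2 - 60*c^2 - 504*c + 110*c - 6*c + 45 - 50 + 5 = 480*c^2 - 400*c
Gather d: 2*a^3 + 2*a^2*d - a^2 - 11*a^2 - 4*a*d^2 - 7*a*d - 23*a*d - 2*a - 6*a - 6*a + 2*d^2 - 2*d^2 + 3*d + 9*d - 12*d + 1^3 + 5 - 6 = 2*a^3 - 12*a^2 - 4*a*d^2 - 14*a + d*(2*a^2 - 30*a)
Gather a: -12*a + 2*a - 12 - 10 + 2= -10*a - 20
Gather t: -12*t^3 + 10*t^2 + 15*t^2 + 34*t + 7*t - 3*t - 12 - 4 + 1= -12*t^3 + 25*t^2 + 38*t - 15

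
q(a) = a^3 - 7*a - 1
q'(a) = 3*a^2 - 7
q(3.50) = 17.38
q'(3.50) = 29.75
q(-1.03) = 5.12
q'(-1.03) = -3.82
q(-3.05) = -8.02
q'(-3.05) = 20.91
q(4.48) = 57.56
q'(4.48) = 53.21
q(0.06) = -1.42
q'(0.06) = -6.99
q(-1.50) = 6.12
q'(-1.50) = -0.25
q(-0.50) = 2.38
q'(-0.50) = -6.25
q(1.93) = -7.32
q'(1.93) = 4.17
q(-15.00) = -3271.00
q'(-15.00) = 668.00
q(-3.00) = -7.00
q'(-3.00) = 20.00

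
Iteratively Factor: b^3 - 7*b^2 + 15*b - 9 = (b - 3)*(b^2 - 4*b + 3) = (b - 3)*(b - 1)*(b - 3)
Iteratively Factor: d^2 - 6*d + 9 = (d - 3)*(d - 3)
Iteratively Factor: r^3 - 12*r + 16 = (r + 4)*(r^2 - 4*r + 4) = (r - 2)*(r + 4)*(r - 2)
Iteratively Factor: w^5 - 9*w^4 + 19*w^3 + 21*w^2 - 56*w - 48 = (w + 1)*(w^4 - 10*w^3 + 29*w^2 - 8*w - 48) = (w + 1)^2*(w^3 - 11*w^2 + 40*w - 48) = (w - 4)*(w + 1)^2*(w^2 - 7*w + 12) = (w - 4)*(w - 3)*(w + 1)^2*(w - 4)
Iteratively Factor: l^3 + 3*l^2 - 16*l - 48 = (l - 4)*(l^2 + 7*l + 12) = (l - 4)*(l + 3)*(l + 4)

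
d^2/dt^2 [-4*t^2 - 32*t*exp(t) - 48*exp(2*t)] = -32*t*exp(t) - 192*exp(2*t) - 64*exp(t) - 8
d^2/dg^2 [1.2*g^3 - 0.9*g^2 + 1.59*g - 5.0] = 7.2*g - 1.8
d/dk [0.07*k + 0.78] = 0.0700000000000000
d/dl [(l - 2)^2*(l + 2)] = (l - 2)*(3*l + 2)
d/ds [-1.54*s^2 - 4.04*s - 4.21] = -3.08*s - 4.04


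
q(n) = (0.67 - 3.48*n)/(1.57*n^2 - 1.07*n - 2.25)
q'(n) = (0.67 - 3.48*n)*(1.07 - 3.14*n)/(1.57*n^2 - 1.07*n - 2.25)^2 - 3.48/(1.57*n^2 - 1.07*n - 2.25) = (5.4636*n^2 - 2.1038*n + 8.5469)/(2.4649*n^4 - 3.3598*n^3 - 5.9201*n^2 + 4.815*n + 5.0625)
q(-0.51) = -1.89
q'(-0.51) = 6.57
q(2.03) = -3.12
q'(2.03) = 6.39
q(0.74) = 0.87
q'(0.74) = 2.10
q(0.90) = 1.27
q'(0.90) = 2.94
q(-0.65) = -3.29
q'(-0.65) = 15.39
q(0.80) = 1.01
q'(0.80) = 2.35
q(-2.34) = 1.00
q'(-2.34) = 0.55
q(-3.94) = 0.55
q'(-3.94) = 0.15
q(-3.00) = 0.74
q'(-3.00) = 0.28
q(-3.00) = 0.74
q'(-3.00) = 0.28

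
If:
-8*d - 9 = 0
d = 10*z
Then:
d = -9/8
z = -9/80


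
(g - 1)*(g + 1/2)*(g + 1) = g^3 + g^2/2 - g - 1/2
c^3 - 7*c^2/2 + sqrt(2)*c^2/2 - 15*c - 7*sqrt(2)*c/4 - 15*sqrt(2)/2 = (c - 6)*(c + 5/2)*(c + sqrt(2)/2)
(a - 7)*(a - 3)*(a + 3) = a^3 - 7*a^2 - 9*a + 63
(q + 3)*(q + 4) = q^2 + 7*q + 12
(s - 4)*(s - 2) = s^2 - 6*s + 8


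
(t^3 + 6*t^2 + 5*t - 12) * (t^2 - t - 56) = t^5 + 5*t^4 - 57*t^3 - 353*t^2 - 268*t + 672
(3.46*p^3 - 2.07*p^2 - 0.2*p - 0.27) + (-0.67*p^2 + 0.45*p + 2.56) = 3.46*p^3 - 2.74*p^2 + 0.25*p + 2.29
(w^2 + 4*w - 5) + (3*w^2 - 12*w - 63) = 4*w^2 - 8*w - 68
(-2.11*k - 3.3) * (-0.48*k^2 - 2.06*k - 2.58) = 1.0128*k^3 + 5.9306*k^2 + 12.2418*k + 8.514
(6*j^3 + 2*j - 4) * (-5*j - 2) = -30*j^4 - 12*j^3 - 10*j^2 + 16*j + 8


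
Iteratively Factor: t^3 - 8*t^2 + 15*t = (t)*(t^2 - 8*t + 15) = t*(t - 3)*(t - 5)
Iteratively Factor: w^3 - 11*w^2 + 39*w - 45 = (w - 3)*(w^2 - 8*w + 15) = (w - 3)^2*(w - 5)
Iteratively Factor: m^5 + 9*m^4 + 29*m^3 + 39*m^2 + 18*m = (m)*(m^4 + 9*m^3 + 29*m^2 + 39*m + 18) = m*(m + 3)*(m^3 + 6*m^2 + 11*m + 6) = m*(m + 3)^2*(m^2 + 3*m + 2) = m*(m + 1)*(m + 3)^2*(m + 2)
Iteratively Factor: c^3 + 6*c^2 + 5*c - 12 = (c + 4)*(c^2 + 2*c - 3) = (c + 3)*(c + 4)*(c - 1)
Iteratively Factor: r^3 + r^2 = (r + 1)*(r^2) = r*(r + 1)*(r)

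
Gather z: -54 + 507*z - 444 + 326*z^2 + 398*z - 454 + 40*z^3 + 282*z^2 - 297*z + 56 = 40*z^3 + 608*z^2 + 608*z - 896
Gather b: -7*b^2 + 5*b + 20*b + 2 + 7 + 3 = -7*b^2 + 25*b + 12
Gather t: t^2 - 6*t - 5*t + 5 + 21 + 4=t^2 - 11*t + 30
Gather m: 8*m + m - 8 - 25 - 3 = 9*m - 36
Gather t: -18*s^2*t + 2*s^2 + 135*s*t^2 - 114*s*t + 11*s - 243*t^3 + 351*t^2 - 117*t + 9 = 2*s^2 + 11*s - 243*t^3 + t^2*(135*s + 351) + t*(-18*s^2 - 114*s - 117) + 9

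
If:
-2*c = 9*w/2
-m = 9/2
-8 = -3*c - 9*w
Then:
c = -8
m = -9/2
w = 32/9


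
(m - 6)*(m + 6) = m^2 - 36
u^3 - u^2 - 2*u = u*(u - 2)*(u + 1)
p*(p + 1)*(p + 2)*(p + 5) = p^4 + 8*p^3 + 17*p^2 + 10*p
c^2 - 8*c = c*(c - 8)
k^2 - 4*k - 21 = (k - 7)*(k + 3)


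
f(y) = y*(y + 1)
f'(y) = 2*y + 1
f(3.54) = 16.07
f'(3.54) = 8.08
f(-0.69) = -0.21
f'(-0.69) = -0.38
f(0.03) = 0.03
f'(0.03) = 1.06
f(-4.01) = 12.07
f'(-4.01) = -7.02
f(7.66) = 66.34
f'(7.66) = 16.32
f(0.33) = 0.44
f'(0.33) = 1.66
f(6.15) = 43.97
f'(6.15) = 13.30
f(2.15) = 6.77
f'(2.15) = 5.30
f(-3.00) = 6.00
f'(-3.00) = -5.00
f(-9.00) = 72.00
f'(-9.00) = -17.00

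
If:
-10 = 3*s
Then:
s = -10/3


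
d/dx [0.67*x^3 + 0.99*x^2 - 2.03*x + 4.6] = 2.01*x^2 + 1.98*x - 2.03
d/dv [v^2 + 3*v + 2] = 2*v + 3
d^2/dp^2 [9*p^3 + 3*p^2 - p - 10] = 54*p + 6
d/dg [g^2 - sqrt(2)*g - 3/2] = 2*g - sqrt(2)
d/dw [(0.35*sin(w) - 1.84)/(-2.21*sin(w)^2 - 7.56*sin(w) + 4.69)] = (0.7735*sin(w)^2 - 8.1328*sin(w) - 12.2689)*cos(w)/(4.8841*sin(w)^4 + 33.4152*sin(w)^3 + 36.4238*sin(w)^2 - 70.9128*sin(w) + 21.9961)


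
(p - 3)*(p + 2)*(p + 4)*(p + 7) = p^4 + 10*p^3 + 11*p^2 - 94*p - 168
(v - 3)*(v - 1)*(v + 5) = v^3 + v^2 - 17*v + 15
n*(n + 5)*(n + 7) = n^3 + 12*n^2 + 35*n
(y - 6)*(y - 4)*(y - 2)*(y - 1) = y^4 - 13*y^3 + 56*y^2 - 92*y + 48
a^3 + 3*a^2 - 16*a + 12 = (a - 2)*(a - 1)*(a + 6)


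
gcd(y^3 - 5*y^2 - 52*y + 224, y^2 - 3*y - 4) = y - 4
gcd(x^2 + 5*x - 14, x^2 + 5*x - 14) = x^2 + 5*x - 14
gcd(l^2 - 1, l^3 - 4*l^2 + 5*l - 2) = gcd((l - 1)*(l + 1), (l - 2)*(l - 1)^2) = l - 1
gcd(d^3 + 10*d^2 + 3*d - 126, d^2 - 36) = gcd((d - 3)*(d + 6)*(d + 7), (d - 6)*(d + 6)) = d + 6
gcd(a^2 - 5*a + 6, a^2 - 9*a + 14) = a - 2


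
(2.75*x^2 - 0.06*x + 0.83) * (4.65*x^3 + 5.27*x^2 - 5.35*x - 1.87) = 12.7875*x^5 + 14.2135*x^4 - 11.1692*x^3 - 0.447400000000001*x^2 - 4.3283*x - 1.5521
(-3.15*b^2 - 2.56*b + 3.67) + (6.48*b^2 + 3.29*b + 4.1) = 3.33*b^2 + 0.73*b + 7.77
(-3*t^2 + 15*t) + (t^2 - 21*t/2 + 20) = -2*t^2 + 9*t/2 + 20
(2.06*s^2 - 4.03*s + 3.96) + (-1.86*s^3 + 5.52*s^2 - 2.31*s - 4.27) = -1.86*s^3 + 7.58*s^2 - 6.34*s - 0.31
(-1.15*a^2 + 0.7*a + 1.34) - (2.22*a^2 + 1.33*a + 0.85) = -3.37*a^2 - 0.63*a + 0.49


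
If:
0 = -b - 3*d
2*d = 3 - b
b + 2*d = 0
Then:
No Solution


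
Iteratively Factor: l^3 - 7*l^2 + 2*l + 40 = (l - 4)*(l^2 - 3*l - 10) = (l - 4)*(l + 2)*(l - 5)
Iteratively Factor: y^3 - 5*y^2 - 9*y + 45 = (y + 3)*(y^2 - 8*y + 15) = (y - 5)*(y + 3)*(y - 3)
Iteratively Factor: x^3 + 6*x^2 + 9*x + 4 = (x + 4)*(x^2 + 2*x + 1) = (x + 1)*(x + 4)*(x + 1)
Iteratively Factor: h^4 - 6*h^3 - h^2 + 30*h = (h - 5)*(h^3 - h^2 - 6*h) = (h - 5)*(h + 2)*(h^2 - 3*h) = h*(h - 5)*(h + 2)*(h - 3)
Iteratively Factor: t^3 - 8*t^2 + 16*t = (t)*(t^2 - 8*t + 16) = t*(t - 4)*(t - 4)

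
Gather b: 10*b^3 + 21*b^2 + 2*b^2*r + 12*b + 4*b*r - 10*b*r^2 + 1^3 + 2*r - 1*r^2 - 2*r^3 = 10*b^3 + b^2*(2*r + 21) + b*(-10*r^2 + 4*r + 12) - 2*r^3 - r^2 + 2*r + 1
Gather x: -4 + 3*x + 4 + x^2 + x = x^2 + 4*x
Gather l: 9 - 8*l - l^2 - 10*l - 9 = -l^2 - 18*l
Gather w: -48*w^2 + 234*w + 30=-48*w^2 + 234*w + 30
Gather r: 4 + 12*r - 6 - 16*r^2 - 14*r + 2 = -16*r^2 - 2*r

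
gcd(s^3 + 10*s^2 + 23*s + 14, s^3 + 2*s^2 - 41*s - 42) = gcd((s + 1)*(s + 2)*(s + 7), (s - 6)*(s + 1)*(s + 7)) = s^2 + 8*s + 7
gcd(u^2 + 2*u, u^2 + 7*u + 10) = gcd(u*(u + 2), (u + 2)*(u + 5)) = u + 2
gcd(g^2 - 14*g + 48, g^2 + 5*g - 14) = 1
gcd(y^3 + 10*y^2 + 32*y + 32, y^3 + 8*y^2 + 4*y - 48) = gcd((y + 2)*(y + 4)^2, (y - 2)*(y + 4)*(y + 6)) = y + 4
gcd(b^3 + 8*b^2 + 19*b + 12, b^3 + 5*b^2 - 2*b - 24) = b^2 + 7*b + 12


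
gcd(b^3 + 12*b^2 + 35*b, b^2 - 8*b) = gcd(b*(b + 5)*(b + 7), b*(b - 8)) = b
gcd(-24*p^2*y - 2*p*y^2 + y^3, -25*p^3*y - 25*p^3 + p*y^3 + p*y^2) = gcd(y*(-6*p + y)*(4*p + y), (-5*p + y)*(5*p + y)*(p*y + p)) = 1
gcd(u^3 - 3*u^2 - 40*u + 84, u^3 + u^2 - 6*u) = u - 2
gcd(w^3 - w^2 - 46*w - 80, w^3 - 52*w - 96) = w^2 - 6*w - 16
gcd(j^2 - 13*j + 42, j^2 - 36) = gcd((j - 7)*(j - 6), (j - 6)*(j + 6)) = j - 6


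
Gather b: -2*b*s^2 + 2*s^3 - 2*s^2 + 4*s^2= -2*b*s^2 + 2*s^3 + 2*s^2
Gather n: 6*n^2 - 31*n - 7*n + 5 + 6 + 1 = 6*n^2 - 38*n + 12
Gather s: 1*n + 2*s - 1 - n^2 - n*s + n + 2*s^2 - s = -n^2 + 2*n + 2*s^2 + s*(1 - n) - 1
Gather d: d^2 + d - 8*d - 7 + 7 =d^2 - 7*d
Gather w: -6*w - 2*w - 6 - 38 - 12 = -8*w - 56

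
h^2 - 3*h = h*(h - 3)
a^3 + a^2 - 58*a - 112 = (a - 8)*(a + 2)*(a + 7)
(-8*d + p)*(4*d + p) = -32*d^2 - 4*d*p + p^2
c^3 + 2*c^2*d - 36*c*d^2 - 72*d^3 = (c - 6*d)*(c + 2*d)*(c + 6*d)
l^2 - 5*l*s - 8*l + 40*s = (l - 8)*(l - 5*s)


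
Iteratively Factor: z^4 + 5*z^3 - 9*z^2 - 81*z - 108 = (z + 3)*(z^3 + 2*z^2 - 15*z - 36) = (z + 3)^2*(z^2 - z - 12) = (z - 4)*(z + 3)^2*(z + 3)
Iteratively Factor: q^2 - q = (q - 1)*(q)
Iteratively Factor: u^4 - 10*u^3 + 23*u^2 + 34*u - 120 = (u - 5)*(u^3 - 5*u^2 - 2*u + 24) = (u - 5)*(u - 3)*(u^2 - 2*u - 8) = (u - 5)*(u - 4)*(u - 3)*(u + 2)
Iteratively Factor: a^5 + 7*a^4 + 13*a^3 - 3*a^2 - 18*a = (a + 3)*(a^4 + 4*a^3 + a^2 - 6*a) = (a + 2)*(a + 3)*(a^3 + 2*a^2 - 3*a) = (a - 1)*(a + 2)*(a + 3)*(a^2 + 3*a) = (a - 1)*(a + 2)*(a + 3)^2*(a)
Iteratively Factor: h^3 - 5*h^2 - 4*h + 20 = (h - 2)*(h^2 - 3*h - 10) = (h - 5)*(h - 2)*(h + 2)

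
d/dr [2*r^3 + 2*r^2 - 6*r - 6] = 6*r^2 + 4*r - 6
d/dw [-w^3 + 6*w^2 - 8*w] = -3*w^2 + 12*w - 8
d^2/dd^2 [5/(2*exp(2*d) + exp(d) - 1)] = 5*(2*(4*exp(d) + 1)^2*exp(d) - (8*exp(d) + 1)*(2*exp(2*d) + exp(d) - 1))*exp(d)/(2*exp(2*d) + exp(d) - 1)^3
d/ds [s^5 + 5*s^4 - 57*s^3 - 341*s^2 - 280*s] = 5*s^4 + 20*s^3 - 171*s^2 - 682*s - 280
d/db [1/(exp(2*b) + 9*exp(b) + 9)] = (-2*exp(b) - 9)*exp(b)/(exp(2*b) + 9*exp(b) + 9)^2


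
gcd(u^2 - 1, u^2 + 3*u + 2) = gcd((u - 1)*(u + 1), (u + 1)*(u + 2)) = u + 1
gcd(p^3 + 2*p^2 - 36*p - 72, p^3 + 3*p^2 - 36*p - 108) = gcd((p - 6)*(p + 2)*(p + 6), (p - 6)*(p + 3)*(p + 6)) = p^2 - 36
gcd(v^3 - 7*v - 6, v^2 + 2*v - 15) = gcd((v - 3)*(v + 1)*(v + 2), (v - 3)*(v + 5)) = v - 3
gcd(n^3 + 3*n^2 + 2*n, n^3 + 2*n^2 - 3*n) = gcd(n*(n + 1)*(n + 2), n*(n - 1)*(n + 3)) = n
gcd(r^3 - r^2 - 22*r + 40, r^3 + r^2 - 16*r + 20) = r^2 + 3*r - 10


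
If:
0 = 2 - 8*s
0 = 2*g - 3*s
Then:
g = 3/8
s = 1/4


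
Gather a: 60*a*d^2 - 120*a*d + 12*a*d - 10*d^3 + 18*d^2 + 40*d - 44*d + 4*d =a*(60*d^2 - 108*d) - 10*d^3 + 18*d^2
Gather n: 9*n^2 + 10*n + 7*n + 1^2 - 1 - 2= 9*n^2 + 17*n - 2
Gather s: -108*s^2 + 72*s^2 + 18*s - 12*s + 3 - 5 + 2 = -36*s^2 + 6*s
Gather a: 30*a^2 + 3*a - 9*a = 30*a^2 - 6*a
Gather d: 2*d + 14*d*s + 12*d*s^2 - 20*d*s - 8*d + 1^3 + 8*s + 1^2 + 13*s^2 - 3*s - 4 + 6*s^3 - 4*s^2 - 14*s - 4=d*(12*s^2 - 6*s - 6) + 6*s^3 + 9*s^2 - 9*s - 6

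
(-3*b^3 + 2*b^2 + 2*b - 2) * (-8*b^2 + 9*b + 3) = 24*b^5 - 43*b^4 - 7*b^3 + 40*b^2 - 12*b - 6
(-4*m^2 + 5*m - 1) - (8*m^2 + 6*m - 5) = -12*m^2 - m + 4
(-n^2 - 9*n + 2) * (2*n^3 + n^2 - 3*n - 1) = -2*n^5 - 19*n^4 - 2*n^3 + 30*n^2 + 3*n - 2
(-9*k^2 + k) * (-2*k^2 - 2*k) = 18*k^4 + 16*k^3 - 2*k^2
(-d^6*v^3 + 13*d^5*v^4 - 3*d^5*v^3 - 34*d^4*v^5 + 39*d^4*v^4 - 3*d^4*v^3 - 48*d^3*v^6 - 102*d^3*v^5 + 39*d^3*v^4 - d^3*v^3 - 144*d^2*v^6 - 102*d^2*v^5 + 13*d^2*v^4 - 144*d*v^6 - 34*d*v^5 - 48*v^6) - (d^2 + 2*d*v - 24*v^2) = -d^6*v^3 + 13*d^5*v^4 - 3*d^5*v^3 - 34*d^4*v^5 + 39*d^4*v^4 - 3*d^4*v^3 - 48*d^3*v^6 - 102*d^3*v^5 + 39*d^3*v^4 - d^3*v^3 - 144*d^2*v^6 - 102*d^2*v^5 + 13*d^2*v^4 - d^2 - 144*d*v^6 - 34*d*v^5 - 2*d*v - 48*v^6 + 24*v^2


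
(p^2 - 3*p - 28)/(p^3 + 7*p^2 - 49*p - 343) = (p + 4)/(p^2 + 14*p + 49)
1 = 1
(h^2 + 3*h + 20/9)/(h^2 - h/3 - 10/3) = (h + 4/3)/(h - 2)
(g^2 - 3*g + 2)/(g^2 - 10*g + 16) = (g - 1)/(g - 8)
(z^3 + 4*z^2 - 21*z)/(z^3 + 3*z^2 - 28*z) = (z - 3)/(z - 4)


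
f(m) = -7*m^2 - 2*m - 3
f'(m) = -14*m - 2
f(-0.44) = -3.48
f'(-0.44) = 4.16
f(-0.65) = -4.66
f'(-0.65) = 7.10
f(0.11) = -3.30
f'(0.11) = -3.54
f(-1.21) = -10.83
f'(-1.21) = 14.94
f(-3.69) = -90.93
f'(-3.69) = 49.66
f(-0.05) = -2.92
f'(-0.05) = -1.30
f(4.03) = -124.75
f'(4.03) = -58.42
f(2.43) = -49.19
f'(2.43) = -36.02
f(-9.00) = -552.00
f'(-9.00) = 124.00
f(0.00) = -3.00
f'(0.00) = -2.00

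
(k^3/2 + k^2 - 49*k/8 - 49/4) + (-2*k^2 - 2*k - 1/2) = k^3/2 - k^2 - 65*k/8 - 51/4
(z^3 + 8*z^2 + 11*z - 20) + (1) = z^3 + 8*z^2 + 11*z - 19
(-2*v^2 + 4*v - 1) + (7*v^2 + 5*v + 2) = 5*v^2 + 9*v + 1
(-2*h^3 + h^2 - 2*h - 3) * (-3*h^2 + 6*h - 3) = 6*h^5 - 15*h^4 + 18*h^3 - 6*h^2 - 12*h + 9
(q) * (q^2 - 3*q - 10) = q^3 - 3*q^2 - 10*q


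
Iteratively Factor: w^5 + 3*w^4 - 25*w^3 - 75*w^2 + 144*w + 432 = (w + 4)*(w^4 - w^3 - 21*w^2 + 9*w + 108) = (w + 3)*(w + 4)*(w^3 - 4*w^2 - 9*w + 36) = (w - 4)*(w + 3)*(w + 4)*(w^2 - 9) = (w - 4)*(w - 3)*(w + 3)*(w + 4)*(w + 3)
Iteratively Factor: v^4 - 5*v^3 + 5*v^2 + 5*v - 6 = (v + 1)*(v^3 - 6*v^2 + 11*v - 6) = (v - 3)*(v + 1)*(v^2 - 3*v + 2) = (v - 3)*(v - 1)*(v + 1)*(v - 2)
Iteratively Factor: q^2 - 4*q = (q - 4)*(q)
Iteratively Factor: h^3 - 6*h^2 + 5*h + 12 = (h - 3)*(h^2 - 3*h - 4) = (h - 3)*(h + 1)*(h - 4)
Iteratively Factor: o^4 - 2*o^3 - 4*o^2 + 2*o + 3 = (o - 1)*(o^3 - o^2 - 5*o - 3) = (o - 3)*(o - 1)*(o^2 + 2*o + 1) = (o - 3)*(o - 1)*(o + 1)*(o + 1)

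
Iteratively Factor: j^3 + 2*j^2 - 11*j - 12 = (j - 3)*(j^2 + 5*j + 4) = (j - 3)*(j + 4)*(j + 1)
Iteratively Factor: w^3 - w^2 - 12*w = (w + 3)*(w^2 - 4*w) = (w - 4)*(w + 3)*(w)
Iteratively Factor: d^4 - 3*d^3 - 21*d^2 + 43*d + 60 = (d - 5)*(d^3 + 2*d^2 - 11*d - 12) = (d - 5)*(d + 1)*(d^2 + d - 12) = (d - 5)*(d + 1)*(d + 4)*(d - 3)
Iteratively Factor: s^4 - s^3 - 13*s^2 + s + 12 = (s + 3)*(s^3 - 4*s^2 - s + 4) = (s - 1)*(s + 3)*(s^2 - 3*s - 4) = (s - 1)*(s + 1)*(s + 3)*(s - 4)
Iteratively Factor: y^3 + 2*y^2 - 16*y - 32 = (y + 4)*(y^2 - 2*y - 8) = (y - 4)*(y + 4)*(y + 2)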